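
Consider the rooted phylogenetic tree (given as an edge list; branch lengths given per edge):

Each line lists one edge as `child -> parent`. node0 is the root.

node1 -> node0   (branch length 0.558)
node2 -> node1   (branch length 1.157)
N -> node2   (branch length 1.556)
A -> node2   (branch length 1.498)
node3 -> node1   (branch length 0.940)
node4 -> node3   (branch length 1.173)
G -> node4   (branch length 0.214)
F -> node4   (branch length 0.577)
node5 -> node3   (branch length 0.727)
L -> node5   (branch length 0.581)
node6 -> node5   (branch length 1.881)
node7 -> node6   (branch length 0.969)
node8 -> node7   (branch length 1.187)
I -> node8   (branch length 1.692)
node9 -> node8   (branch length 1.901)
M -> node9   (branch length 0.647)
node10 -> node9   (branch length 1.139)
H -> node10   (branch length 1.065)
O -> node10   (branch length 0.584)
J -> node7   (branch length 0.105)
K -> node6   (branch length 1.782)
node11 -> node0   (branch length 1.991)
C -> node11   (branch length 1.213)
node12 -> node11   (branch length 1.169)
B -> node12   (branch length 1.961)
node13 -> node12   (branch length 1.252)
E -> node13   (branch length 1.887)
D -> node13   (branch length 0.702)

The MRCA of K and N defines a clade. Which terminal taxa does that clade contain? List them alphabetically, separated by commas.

A, F, G, H, I, J, K, L, M, N, O

Tracing K: it sits inside (((I,(M,(H,O))),J),K).
Tracing N: it sits inside (N,A).
The smallest clade enclosing both is ((N,A),((G,F),(L,(((I,(M,(H,O))),J),K)))); the answer is its 11 terminal taxa in alphabetical order.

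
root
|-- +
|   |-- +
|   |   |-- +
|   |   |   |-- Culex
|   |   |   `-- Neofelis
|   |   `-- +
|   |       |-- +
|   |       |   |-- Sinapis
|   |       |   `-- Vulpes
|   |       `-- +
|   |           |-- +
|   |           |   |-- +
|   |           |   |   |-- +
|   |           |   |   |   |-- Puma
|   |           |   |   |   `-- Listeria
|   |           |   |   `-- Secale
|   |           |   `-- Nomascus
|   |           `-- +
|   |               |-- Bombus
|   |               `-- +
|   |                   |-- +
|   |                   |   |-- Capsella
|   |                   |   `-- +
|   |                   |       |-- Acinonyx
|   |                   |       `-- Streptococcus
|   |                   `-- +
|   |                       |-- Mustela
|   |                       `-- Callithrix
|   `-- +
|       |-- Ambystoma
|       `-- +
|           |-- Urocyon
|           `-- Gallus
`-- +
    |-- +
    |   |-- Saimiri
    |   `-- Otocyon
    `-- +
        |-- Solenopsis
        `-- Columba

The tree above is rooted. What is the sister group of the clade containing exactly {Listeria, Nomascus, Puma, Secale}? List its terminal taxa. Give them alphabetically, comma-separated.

The clade containing exactly {Listeria, Nomascus, Puma, Secale} attaches to the tree at the node subtending ((((Puma,Listeria),Secale),Nomascus),(Bombus,((Capsella,(Acinonyx,Streptococcus)),(Mustela,Callithrix)))).
The other lineage descending from that same node — the sister group — is (Bombus,((Capsella,(Acinonyx,Streptococcus)),(Mustela,Callithrix))); its 6 tips in alphabetical order are the answer.

Acinonyx, Bombus, Callithrix, Capsella, Mustela, Streptococcus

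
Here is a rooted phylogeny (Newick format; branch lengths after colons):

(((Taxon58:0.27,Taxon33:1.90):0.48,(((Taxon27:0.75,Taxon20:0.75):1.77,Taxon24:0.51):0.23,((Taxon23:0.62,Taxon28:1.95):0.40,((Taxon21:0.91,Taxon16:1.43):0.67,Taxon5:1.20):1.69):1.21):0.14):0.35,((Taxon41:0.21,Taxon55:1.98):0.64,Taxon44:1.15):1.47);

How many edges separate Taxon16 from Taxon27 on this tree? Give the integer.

7

The MRCA of Taxon16 and Taxon27 is the node subtending (((Taxon27,Taxon20),Taxon24),((Taxon23,Taxon28),((Taxon21,Taxon16),Taxon5))).
From Taxon16 up to that node: 4 branches. From Taxon27 up to the same node: 3 branches. Total: 4 + 3 = 7.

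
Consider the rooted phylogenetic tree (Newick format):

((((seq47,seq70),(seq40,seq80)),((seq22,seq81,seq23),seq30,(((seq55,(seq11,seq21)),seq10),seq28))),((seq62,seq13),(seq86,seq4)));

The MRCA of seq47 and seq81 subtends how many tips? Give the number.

13

The MRCA of seq47 and seq81 is the node subtending (((seq47,seq70),(seq40,seq80)),((seq22,seq81,seq23),seq30,(((seq55,(seq11,seq21)),seq10),seq28))).
That clade contains 13 terminal taxa: seq10, seq11, seq21, seq22, seq23, seq28, seq30, seq40, seq47, seq55, seq70, seq80, seq81.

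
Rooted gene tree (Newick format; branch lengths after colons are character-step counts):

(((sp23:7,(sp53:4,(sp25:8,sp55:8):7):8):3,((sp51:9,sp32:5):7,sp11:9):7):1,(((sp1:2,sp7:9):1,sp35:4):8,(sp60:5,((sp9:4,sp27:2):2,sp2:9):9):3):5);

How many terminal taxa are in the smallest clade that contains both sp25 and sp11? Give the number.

7

The MRCA of sp25 and sp11 is the node subtending ((sp23,(sp53,(sp25,sp55))),((sp51,sp32),sp11)).
That clade contains 7 terminal taxa: sp11, sp23, sp25, sp32, sp51, sp53, sp55.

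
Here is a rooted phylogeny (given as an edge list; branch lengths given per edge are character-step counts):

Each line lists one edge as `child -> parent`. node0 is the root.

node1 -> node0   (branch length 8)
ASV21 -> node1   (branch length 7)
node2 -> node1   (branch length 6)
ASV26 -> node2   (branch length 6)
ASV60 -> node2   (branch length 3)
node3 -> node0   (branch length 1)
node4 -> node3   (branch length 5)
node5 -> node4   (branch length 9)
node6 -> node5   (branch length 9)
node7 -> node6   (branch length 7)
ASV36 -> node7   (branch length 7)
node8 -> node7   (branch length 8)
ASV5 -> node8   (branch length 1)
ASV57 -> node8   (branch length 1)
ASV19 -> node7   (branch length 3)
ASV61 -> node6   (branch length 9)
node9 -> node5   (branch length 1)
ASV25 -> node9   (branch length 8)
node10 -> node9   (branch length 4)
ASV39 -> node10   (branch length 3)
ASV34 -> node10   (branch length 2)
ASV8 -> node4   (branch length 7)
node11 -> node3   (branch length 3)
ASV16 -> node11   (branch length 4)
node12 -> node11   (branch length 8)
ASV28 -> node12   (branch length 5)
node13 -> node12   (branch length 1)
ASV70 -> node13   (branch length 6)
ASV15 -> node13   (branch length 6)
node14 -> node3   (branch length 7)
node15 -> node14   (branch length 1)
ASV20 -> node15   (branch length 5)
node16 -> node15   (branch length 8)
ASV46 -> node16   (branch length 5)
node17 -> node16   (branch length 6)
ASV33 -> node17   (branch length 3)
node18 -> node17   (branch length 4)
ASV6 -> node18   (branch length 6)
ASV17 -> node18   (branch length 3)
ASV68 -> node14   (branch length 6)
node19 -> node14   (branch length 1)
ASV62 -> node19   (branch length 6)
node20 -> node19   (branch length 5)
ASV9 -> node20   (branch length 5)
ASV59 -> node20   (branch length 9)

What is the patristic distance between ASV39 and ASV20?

35

The path runs ASV39 → … → MRCA → … → ASV20; the MRCA is the node subtending (((((ASV36,(ASV5,ASV57),ASV19),ASV61),(ASV25,(ASV39,ASV34))),ASV8),(ASV16,(ASV28,(ASV70,ASV15))),((ASV20,(ASV46,(ASV33,(ASV6,ASV17)))),ASV68,(ASV62,(ASV9,ASV59)))).
Branch lengths along that path: 3 + 4 + 1 + 9 + 5 + 7 + 1 + 5 = 35.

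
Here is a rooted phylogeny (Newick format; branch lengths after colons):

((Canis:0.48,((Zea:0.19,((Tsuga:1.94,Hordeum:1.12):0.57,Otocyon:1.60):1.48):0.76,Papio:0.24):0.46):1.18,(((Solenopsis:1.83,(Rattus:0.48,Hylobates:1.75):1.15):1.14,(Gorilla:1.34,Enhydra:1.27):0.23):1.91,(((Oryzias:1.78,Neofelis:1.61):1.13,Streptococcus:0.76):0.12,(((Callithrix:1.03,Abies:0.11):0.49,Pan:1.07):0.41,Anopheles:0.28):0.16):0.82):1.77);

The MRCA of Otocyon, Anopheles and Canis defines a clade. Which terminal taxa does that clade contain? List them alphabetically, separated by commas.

Tracing Otocyon: it sits inside ((Tsuga,Hordeum),Otocyon).
Tracing Anopheles: it sits inside (((Callithrix,Abies),Pan),Anopheles).
Tracing Canis: it sits inside (Canis,((Zea,((Tsuga,Hordeum),Otocyon)),Papio)).
The smallest clade enclosing all 3 is the whole tree (their MRCA is the root), so the answer is all 18 tips in alphabetical order.

Abies, Anopheles, Callithrix, Canis, Enhydra, Gorilla, Hordeum, Hylobates, Neofelis, Oryzias, Otocyon, Pan, Papio, Rattus, Solenopsis, Streptococcus, Tsuga, Zea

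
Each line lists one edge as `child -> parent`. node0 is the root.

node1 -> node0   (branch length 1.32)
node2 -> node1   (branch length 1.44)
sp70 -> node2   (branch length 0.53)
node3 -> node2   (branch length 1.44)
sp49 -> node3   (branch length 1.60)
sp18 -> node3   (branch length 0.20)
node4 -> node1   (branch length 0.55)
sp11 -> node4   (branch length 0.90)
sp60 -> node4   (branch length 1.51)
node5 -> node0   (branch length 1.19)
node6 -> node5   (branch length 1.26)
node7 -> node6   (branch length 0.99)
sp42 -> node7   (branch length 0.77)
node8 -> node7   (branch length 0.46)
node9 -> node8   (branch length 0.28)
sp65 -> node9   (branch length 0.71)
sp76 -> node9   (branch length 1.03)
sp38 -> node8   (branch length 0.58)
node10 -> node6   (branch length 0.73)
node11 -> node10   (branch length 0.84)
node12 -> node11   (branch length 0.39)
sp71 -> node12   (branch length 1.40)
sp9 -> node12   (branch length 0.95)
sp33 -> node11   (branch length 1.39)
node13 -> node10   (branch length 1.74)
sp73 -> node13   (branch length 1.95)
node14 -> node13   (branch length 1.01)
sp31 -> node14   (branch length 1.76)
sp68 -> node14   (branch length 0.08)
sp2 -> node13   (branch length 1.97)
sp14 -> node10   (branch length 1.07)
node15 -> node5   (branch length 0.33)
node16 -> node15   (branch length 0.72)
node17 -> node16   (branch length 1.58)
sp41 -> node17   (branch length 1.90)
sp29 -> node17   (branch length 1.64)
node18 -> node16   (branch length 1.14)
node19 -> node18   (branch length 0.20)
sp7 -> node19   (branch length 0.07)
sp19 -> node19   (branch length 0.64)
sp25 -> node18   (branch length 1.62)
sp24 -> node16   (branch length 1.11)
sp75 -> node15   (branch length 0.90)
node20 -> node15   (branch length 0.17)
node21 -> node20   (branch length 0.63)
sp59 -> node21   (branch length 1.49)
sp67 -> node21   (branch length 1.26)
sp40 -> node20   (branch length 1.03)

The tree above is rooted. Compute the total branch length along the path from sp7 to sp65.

6.16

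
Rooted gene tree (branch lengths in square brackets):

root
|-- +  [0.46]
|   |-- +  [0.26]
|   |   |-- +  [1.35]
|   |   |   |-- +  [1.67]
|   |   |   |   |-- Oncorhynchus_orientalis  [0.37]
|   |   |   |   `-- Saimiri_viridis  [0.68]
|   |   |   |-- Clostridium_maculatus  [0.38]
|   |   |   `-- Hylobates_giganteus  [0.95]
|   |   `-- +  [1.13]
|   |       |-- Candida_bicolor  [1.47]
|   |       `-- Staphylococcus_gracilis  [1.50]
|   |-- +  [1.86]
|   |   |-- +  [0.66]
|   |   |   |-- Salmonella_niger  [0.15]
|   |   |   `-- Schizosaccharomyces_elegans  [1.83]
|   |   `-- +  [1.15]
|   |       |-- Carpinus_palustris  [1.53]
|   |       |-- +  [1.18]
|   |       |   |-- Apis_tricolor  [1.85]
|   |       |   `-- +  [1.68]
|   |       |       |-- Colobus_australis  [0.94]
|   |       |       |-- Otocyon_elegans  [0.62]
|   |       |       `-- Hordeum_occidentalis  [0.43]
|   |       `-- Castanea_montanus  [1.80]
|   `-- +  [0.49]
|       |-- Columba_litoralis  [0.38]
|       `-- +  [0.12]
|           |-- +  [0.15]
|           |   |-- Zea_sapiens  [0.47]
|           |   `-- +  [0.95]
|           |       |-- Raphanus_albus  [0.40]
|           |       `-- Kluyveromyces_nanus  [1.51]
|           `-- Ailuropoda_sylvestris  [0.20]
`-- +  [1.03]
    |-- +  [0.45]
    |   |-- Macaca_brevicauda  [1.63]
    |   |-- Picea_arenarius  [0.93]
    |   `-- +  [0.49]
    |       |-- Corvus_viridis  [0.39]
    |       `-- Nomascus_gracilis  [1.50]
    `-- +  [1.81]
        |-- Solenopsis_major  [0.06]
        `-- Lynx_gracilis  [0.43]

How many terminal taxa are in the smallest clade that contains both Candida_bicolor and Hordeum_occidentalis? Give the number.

The MRCA of Candida_bicolor and Hordeum_occidentalis is the node subtending ((((Oncorhynchus_orientalis,Saimiri_viridis),Clostridium_maculatus,Hylobates_giganteus),(Candida_bicolor,Staphylococcus_gracilis)),((Salmonella_niger,Schizosaccharomyces_elegans),(Carpinus_palustris,(Apis_tricolor,(Colobus_australis,Otocyon_elegans,Hordeum_occidentalis)),Castanea_montanus)),(Columba_litoralis,((Zea_sapiens,(Raphanus_albus,Kluyveromyces_nanus)),Ailuropoda_sylvestris))).
That clade contains 19 terminal taxa: Ailuropoda_sylvestris, Apis_tricolor, Candida_bicolor, Carpinus_palustris, Castanea_montanus, Clostridium_maculatus, Colobus_australis, Columba_litoralis, Hordeum_occidentalis, Hylobates_giganteus, Kluyveromyces_nanus, Oncorhynchus_orientalis, Otocyon_elegans, Raphanus_albus, Saimiri_viridis, Salmonella_niger, Schizosaccharomyces_elegans, Staphylococcus_gracilis, Zea_sapiens.

19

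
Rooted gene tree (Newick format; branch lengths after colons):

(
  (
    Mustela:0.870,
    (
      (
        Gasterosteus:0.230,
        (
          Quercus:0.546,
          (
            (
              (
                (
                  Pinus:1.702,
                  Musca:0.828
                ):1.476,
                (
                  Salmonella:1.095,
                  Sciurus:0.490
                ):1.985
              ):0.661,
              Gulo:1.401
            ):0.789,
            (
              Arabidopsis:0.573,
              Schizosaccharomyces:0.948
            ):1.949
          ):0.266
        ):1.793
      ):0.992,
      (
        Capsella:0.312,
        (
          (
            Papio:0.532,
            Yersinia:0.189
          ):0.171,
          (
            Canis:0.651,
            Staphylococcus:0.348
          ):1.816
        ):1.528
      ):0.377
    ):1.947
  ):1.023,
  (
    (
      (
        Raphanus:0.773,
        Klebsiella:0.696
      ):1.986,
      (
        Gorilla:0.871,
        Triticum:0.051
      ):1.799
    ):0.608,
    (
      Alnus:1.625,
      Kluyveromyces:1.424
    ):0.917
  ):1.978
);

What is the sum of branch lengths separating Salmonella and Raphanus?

15.896

The path runs Salmonella → … → MRCA → … → Raphanus; the MRCA is the root of the tree.
Branch lengths along that path: 1.095 + 1.985 + 0.661 + 0.789 + 0.266 + 1.793 + 0.992 + 1.947 + 1.023 + 1.978 + 0.608 + 1.986 + 0.773 = 15.896.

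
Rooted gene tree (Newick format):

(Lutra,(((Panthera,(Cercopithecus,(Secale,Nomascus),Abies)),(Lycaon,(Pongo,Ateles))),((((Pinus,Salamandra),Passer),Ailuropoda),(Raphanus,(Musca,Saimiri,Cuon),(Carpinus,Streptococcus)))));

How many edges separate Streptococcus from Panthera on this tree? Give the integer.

7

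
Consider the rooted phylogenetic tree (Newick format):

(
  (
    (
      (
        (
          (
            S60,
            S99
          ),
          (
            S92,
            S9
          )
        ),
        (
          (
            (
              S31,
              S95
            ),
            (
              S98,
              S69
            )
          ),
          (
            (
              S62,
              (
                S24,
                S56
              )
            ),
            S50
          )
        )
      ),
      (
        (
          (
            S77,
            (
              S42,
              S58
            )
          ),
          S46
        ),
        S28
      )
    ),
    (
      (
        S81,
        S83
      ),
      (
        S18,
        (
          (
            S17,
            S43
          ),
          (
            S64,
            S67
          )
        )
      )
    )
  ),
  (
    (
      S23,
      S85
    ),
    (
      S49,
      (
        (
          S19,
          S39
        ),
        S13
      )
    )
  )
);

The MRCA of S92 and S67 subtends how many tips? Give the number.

The MRCA of S92 and S67 is the node subtending (((((S60,S99),(S92,S9)),(((S31,S95),(S98,S69)),((S62,(S24,S56)),S50))),(((S77,(S42,S58)),S46),S28)),((S81,S83),(S18,((S17,S43),(S64,S67))))).
That clade contains 24 terminal taxa: S17, S18, S24, S28, S31, S42, S43, S46, S50, S56, S58, S60, S62, S64, S67, S69, S77, S81, S83, S9, S92, S95, S98, S99.

24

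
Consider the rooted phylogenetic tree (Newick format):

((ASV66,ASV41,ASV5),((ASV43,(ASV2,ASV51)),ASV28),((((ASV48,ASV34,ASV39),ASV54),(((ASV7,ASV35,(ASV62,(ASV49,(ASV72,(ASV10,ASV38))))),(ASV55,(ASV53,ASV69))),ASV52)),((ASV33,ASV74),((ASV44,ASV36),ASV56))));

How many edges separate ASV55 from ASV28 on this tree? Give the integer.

8

The MRCA of ASV55 and ASV28 is the root of the tree.
From ASV55 up to that node: 6 branches. From ASV28 up to the same node: 2 branches. Total: 6 + 2 = 8.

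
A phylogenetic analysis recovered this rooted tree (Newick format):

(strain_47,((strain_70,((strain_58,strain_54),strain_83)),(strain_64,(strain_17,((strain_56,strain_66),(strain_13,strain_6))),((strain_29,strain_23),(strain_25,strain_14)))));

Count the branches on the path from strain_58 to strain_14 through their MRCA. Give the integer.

8

The MRCA of strain_58 and strain_14 is the node subtending ((strain_70,((strain_58,strain_54),strain_83)),(strain_64,(strain_17,((strain_56,strain_66),(strain_13,strain_6))),((strain_29,strain_23),(strain_25,strain_14)))).
From strain_58 up to that node: 4 branches. From strain_14 up to the same node: 4 branches. Total: 4 + 4 = 8.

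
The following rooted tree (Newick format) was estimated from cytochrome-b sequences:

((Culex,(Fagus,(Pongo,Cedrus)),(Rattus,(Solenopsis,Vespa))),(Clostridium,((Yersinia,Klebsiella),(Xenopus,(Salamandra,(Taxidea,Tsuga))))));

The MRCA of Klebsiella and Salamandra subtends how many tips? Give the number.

6

The MRCA of Klebsiella and Salamandra is the node subtending ((Yersinia,Klebsiella),(Xenopus,(Salamandra,(Taxidea,Tsuga)))).
That clade contains 6 terminal taxa: Klebsiella, Salamandra, Taxidea, Tsuga, Xenopus, Yersinia.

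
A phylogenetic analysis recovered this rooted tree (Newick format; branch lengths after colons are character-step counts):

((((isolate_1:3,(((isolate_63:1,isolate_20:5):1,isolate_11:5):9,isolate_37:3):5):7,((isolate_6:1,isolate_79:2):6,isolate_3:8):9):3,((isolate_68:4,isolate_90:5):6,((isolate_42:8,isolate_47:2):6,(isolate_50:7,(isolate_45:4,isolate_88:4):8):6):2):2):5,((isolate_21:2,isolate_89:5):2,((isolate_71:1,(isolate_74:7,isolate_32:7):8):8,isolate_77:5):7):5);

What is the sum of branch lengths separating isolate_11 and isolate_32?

69

The path runs isolate_11 → … → MRCA → … → isolate_32; the MRCA is the root of the tree.
Branch lengths along that path: 5 + 9 + 5 + 7 + 3 + 5 + 5 + 7 + 8 + 8 + 7 = 69.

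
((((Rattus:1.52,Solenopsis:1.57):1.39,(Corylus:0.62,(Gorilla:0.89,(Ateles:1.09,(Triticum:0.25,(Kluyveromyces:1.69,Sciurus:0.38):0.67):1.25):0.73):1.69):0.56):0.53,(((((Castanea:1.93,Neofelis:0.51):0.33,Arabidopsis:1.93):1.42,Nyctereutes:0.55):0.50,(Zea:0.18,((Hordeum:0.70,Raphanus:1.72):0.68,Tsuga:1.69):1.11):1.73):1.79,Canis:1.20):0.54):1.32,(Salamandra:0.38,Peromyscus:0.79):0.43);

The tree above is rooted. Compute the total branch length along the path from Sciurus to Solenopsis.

8.24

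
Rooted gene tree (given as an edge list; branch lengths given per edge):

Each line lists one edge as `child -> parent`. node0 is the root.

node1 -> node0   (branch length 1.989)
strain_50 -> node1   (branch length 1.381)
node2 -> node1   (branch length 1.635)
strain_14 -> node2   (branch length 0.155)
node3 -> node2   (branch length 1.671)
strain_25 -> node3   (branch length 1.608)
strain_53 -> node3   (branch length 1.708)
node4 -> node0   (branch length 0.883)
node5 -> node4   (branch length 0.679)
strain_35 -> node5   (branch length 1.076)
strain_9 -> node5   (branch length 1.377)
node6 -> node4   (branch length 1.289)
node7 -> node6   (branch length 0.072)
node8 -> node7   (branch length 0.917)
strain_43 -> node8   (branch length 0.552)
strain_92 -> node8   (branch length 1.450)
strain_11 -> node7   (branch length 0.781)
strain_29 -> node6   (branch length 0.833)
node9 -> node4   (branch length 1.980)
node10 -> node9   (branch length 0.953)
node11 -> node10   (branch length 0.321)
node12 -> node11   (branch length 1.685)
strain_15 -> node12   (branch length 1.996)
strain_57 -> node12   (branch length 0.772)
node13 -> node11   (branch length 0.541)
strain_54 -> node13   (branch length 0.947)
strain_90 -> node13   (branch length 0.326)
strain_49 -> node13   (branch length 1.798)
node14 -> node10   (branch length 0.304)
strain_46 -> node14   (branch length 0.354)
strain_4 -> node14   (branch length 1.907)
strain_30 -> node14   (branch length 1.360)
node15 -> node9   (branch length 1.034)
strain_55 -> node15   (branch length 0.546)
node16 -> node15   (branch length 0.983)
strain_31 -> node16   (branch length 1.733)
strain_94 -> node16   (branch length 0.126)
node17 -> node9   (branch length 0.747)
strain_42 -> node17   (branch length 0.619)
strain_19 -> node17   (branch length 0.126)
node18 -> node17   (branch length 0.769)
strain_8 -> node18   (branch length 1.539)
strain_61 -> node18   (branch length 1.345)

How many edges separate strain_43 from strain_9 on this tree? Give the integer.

6

The MRCA of strain_43 and strain_9 is the node subtending ((strain_35,strain_9),(((strain_43,strain_92),strain_11),strain_29),((((strain_15,strain_57),(strain_54,strain_90,strain_49)),(strain_46,strain_4,strain_30)),(strain_55,(strain_31,strain_94)),(strain_42,strain_19,(strain_8,strain_61)))).
From strain_43 up to that node: 4 branches. From strain_9 up to the same node: 2 branches. Total: 4 + 2 = 6.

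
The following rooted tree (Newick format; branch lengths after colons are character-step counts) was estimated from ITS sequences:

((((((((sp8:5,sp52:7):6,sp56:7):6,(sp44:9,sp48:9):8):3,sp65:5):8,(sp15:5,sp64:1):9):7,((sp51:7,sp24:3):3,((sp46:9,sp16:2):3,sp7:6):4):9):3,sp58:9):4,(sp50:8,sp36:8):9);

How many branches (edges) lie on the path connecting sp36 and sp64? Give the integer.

The MRCA of sp36 and sp64 is the root of the tree.
From sp36 up to that node: 2 branches. From sp64 up to the same node: 5 branches. Total: 2 + 5 = 7.

7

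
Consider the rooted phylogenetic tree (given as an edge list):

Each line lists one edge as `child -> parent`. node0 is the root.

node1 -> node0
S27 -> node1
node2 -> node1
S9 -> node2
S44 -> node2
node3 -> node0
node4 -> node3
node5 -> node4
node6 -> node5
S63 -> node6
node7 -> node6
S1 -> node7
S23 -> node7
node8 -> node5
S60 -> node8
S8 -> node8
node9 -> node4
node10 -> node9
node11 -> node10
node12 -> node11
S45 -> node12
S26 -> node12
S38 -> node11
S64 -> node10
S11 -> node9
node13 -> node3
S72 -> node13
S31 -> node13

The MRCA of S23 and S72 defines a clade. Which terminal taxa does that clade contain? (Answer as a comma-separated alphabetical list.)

S1, S11, S23, S26, S31, S38, S45, S60, S63, S64, S72, S8

Tracing S23: it sits inside (S1,S23).
Tracing S72: it sits inside (S72,S31).
The smallest clade enclosing both is ((((S63,(S1,S23)),(S60,S8)),((((S45,S26),S38),S64),S11)),(S72,S31)); the answer is its 12 terminal taxa in alphabetical order.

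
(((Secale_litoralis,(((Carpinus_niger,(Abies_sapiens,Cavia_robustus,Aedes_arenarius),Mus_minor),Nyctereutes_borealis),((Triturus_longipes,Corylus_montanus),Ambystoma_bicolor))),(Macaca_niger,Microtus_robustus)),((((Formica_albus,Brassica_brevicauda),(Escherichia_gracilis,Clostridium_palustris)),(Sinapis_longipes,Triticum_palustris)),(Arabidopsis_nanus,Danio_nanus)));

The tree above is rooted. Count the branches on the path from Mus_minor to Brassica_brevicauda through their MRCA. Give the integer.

The MRCA of Mus_minor and Brassica_brevicauda is the root of the tree.
From Mus_minor up to that node: 6 branches. From Brassica_brevicauda up to the same node: 5 branches. Total: 6 + 5 = 11.

11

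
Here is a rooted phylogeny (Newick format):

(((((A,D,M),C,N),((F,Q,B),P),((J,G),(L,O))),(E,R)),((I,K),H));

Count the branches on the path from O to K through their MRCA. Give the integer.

8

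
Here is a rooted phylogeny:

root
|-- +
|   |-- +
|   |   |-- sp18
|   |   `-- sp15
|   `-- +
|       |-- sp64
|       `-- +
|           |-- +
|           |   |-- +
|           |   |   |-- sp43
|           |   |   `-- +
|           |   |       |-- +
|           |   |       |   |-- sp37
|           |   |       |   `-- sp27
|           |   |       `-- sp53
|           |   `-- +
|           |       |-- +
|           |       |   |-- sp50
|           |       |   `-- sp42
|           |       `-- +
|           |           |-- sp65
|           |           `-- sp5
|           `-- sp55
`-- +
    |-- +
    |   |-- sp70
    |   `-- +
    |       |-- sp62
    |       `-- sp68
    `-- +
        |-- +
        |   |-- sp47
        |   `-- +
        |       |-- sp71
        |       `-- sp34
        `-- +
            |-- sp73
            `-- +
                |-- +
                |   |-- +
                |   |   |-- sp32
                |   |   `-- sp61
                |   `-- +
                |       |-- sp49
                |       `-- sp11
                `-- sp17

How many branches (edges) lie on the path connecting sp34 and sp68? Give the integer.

7

The MRCA of sp34 and sp68 is the node subtending ((sp70,(sp62,sp68)),((sp47,(sp71,sp34)),(sp73,(((sp32,sp61),(sp49,sp11)),sp17)))).
From sp34 up to that node: 4 branches. From sp68 up to the same node: 3 branches. Total: 4 + 3 = 7.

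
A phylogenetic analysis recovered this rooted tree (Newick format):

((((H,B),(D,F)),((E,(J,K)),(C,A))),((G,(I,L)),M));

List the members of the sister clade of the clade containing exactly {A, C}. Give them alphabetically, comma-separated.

E, J, K

The clade containing exactly {A, C} attaches to the tree at the node subtending ((E,(J,K)),(C,A)).
The other lineage descending from that same node — the sister group — is (E,(J,K)); its 3 tips in alphabetical order are the answer.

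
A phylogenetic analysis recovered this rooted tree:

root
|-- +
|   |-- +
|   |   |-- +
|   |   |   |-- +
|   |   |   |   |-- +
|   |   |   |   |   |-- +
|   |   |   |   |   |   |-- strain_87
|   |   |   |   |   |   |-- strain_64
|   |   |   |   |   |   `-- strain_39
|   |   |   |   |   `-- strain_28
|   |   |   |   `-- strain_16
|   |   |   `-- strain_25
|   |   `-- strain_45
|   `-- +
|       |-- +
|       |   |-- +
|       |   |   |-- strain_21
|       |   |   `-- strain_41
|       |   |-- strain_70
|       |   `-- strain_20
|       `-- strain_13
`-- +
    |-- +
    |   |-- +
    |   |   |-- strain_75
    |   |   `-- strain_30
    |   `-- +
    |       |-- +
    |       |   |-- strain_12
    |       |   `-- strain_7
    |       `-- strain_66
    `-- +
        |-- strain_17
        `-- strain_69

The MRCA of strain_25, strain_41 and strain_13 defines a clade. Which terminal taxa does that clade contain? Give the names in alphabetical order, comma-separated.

strain_13, strain_16, strain_20, strain_21, strain_25, strain_28, strain_39, strain_41, strain_45, strain_64, strain_70, strain_87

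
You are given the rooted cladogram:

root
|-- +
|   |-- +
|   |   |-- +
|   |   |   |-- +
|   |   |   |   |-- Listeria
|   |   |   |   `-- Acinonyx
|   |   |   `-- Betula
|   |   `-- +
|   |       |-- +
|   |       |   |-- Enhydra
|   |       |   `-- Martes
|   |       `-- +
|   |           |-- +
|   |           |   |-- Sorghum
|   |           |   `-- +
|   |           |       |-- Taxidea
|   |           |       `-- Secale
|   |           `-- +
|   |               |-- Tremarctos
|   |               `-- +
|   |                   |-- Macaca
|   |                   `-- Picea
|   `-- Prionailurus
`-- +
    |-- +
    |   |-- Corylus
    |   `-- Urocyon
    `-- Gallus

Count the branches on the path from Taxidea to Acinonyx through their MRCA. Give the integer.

8

The MRCA of Taxidea and Acinonyx is the node subtending (((Listeria,Acinonyx),Betula),((Enhydra,Martes),((Sorghum,(Taxidea,Secale)),(Tremarctos,(Macaca,Picea))))).
From Taxidea up to that node: 5 branches. From Acinonyx up to the same node: 3 branches. Total: 5 + 3 = 8.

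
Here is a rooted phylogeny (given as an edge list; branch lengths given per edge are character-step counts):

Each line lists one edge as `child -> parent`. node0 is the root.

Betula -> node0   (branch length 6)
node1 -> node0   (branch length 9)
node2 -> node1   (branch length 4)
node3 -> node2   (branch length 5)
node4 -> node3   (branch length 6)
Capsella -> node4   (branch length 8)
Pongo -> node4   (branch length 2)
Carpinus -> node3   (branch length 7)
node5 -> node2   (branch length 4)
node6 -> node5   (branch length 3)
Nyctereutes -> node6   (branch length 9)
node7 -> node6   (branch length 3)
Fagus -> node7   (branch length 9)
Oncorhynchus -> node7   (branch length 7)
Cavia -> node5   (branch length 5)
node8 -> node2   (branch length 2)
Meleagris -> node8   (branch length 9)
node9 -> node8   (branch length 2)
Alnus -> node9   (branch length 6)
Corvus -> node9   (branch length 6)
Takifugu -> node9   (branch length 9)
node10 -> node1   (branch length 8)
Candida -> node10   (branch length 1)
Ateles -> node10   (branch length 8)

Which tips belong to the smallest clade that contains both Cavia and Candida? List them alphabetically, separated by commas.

Alnus, Ateles, Candida, Capsella, Carpinus, Cavia, Corvus, Fagus, Meleagris, Nyctereutes, Oncorhynchus, Pongo, Takifugu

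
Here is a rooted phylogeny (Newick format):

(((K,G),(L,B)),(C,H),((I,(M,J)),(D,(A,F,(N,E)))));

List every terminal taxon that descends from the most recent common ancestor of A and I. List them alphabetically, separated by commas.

Tracing A: it sits inside (A,F,(N,E)).
Tracing I: it sits inside (I,(M,J)).
The smallest clade enclosing both is ((I,(M,J)),(D,(A,F,(N,E)))); the answer is its 8 terminal taxa in alphabetical order.

A, D, E, F, I, J, M, N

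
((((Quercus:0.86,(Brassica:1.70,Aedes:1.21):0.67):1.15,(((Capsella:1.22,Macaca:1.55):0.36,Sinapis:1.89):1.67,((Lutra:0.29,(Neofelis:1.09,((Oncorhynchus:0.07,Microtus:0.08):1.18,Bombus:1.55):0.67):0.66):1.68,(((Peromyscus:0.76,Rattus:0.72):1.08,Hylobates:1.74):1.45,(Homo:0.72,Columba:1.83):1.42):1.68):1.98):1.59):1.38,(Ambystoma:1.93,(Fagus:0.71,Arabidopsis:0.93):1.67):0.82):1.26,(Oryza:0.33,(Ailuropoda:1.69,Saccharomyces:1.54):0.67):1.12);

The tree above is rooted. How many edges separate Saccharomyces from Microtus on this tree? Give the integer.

The MRCA of Saccharomyces and Microtus is the root of the tree.
From Saccharomyces up to that node: 3 branches. From Microtus up to the same node: 9 branches. Total: 3 + 9 = 12.

12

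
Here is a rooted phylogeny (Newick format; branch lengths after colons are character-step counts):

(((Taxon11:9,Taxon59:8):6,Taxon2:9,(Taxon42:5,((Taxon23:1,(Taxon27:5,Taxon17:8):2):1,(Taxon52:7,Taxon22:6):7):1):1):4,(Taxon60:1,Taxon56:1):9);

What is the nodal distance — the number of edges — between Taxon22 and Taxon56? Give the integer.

7

The MRCA of Taxon22 and Taxon56 is the root of the tree.
From Taxon22 up to that node: 5 branches. From Taxon56 up to the same node: 2 branches. Total: 5 + 2 = 7.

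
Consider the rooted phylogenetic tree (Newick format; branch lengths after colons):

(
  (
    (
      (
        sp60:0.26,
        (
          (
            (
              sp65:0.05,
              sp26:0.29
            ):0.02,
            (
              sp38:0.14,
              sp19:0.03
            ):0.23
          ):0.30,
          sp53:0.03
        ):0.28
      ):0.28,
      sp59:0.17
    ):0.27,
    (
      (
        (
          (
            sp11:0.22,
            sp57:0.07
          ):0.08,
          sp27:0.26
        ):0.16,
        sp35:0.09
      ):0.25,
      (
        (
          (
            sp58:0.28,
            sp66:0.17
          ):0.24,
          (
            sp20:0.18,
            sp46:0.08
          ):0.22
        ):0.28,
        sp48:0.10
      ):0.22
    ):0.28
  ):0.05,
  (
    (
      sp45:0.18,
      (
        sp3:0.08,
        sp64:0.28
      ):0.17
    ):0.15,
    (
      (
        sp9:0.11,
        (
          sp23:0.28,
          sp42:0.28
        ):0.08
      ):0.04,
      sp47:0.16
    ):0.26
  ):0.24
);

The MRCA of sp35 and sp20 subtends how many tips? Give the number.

The MRCA of sp35 and sp20 is the node subtending ((((sp11,sp57),sp27),sp35),(((sp58,sp66),(sp20,sp46)),sp48)).
That clade contains 9 terminal taxa: sp11, sp20, sp27, sp35, sp46, sp48, sp57, sp58, sp66.

9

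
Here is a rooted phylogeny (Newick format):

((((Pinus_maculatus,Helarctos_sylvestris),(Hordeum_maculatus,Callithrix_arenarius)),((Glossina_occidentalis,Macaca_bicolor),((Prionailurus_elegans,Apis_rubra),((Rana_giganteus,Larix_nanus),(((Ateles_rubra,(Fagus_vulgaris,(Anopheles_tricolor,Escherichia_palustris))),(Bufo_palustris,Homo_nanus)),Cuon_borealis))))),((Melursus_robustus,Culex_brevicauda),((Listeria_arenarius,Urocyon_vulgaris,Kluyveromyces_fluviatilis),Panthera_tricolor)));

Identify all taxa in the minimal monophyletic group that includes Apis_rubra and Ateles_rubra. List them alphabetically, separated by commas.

Tracing Apis_rubra: it sits inside (Prionailurus_elegans,Apis_rubra).
Tracing Ateles_rubra: it sits inside (Ateles_rubra,(Fagus_vulgaris,(Anopheles_tricolor,Escherichia_palustris))).
The smallest clade enclosing both is ((Prionailurus_elegans,Apis_rubra),((Rana_giganteus,Larix_nanus),(((Ateles_rubra,(Fagus_vulgaris,(Anopheles_tricolor,Escherichia_palustris))),(Bufo_palustris,Homo_nanus)),Cuon_borealis))); the answer is its 11 terminal taxa in alphabetical order.

Anopheles_tricolor, Apis_rubra, Ateles_rubra, Bufo_palustris, Cuon_borealis, Escherichia_palustris, Fagus_vulgaris, Homo_nanus, Larix_nanus, Prionailurus_elegans, Rana_giganteus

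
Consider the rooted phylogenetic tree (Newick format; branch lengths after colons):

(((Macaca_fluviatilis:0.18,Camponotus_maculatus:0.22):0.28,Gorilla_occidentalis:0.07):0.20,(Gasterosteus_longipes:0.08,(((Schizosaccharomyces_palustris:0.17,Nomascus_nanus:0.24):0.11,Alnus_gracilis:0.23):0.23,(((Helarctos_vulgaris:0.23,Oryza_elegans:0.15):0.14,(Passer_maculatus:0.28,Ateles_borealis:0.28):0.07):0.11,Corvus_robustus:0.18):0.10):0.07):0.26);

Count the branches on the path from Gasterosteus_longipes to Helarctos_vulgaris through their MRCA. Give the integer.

The MRCA of Gasterosteus_longipes and Helarctos_vulgaris is the node subtending (Gasterosteus_longipes,(((Schizosaccharomyces_palustris,Nomascus_nanus),Alnus_gracilis),(((Helarctos_vulgaris,Oryza_elegans),(Passer_maculatus,Ateles_borealis)),Corvus_robustus))).
From Gasterosteus_longipes up to that node: 1 branch. From Helarctos_vulgaris up to the same node: 5 branches. Total: 1 + 5 = 6.

6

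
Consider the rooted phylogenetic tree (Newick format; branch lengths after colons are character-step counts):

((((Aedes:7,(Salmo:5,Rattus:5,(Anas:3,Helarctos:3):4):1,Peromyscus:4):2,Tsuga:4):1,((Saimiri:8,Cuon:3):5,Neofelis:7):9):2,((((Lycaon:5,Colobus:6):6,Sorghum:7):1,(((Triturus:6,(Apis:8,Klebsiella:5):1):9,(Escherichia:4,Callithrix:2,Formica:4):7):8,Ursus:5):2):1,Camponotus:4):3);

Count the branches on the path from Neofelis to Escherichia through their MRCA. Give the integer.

The MRCA of Neofelis and Escherichia is the root of the tree.
From Neofelis up to that node: 3 branches. From Escherichia up to the same node: 6 branches. Total: 3 + 6 = 9.

9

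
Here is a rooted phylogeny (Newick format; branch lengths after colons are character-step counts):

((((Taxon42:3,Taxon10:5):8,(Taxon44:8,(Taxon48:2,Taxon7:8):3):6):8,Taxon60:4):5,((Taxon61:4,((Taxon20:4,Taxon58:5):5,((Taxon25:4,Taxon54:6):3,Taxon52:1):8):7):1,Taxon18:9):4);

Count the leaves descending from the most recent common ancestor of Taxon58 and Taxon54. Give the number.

5

The MRCA of Taxon58 and Taxon54 is the node subtending ((Taxon20,Taxon58),((Taxon25,Taxon54),Taxon52)).
That clade contains 5 terminal taxa: Taxon20, Taxon25, Taxon52, Taxon54, Taxon58.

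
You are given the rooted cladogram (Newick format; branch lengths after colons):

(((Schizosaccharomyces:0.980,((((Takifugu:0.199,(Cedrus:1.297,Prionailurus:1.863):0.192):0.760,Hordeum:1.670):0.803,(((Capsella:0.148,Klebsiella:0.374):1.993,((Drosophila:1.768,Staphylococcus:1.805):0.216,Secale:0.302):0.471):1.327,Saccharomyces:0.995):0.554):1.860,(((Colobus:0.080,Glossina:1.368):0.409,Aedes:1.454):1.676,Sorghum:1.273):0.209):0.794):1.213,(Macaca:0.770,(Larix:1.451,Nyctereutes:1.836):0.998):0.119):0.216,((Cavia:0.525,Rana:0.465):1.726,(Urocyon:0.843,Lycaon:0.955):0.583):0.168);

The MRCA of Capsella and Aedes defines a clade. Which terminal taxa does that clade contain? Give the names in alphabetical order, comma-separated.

Aedes, Capsella, Cedrus, Colobus, Drosophila, Glossina, Hordeum, Klebsiella, Prionailurus, Saccharomyces, Secale, Sorghum, Staphylococcus, Takifugu

Tracing Capsella: it sits inside (Capsella,Klebsiella).
Tracing Aedes: it sits inside ((Colobus,Glossina),Aedes).
The smallest clade enclosing both is ((((Takifugu,(Cedrus,Prionailurus)),Hordeum),(((Capsella,Klebsiella),((Drosophila,Staphylococcus),Secale)),Saccharomyces)),(((Colobus,Glossina),Aedes),Sorghum)); the answer is its 14 terminal taxa in alphabetical order.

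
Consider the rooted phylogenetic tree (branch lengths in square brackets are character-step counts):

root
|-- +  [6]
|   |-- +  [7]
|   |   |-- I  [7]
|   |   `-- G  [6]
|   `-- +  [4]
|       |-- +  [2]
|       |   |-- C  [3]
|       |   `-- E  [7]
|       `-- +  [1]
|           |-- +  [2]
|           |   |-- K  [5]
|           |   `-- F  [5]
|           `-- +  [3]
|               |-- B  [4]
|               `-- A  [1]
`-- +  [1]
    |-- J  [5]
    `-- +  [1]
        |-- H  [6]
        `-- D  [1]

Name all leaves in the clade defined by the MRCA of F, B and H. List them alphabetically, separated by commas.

Tracing F: it sits inside (K,F).
Tracing B: it sits inside (B,A).
Tracing H: it sits inside (H,D).
The smallest clade enclosing all 3 is the whole tree (their MRCA is the root), so the answer is all 11 tips in alphabetical order.

A, B, C, D, E, F, G, H, I, J, K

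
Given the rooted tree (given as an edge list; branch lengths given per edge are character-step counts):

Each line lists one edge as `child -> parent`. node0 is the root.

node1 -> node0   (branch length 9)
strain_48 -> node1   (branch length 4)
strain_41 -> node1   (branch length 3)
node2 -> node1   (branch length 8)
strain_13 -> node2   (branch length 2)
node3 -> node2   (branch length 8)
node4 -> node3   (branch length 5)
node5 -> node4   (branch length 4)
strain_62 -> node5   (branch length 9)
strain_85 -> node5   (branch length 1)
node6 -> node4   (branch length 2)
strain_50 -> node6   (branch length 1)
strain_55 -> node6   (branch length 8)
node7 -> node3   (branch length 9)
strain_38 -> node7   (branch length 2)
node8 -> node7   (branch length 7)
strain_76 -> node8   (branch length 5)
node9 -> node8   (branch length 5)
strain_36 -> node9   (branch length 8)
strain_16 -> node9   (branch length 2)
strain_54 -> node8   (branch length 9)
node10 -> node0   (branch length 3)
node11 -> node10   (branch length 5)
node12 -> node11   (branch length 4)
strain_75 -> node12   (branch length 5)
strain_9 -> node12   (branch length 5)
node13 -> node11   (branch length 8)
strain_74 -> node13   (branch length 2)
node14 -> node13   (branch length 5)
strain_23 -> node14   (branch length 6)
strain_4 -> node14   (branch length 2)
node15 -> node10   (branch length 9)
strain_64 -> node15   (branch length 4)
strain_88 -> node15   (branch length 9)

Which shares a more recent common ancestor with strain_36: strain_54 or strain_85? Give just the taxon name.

strain_54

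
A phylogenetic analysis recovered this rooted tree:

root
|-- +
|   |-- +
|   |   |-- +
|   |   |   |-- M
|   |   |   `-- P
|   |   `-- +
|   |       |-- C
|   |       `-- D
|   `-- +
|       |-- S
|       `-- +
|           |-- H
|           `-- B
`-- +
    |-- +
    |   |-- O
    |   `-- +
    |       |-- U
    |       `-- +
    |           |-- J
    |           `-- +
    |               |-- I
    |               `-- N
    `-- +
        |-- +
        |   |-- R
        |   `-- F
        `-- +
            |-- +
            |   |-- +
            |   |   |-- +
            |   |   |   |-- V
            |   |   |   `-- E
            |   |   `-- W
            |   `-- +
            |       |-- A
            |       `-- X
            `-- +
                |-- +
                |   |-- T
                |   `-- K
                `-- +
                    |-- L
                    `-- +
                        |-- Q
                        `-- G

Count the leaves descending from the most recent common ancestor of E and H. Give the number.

24

The MRCA of E and H is the root, so the clade is the entire tree.
That clade contains 24 terminal taxa: A, B, C, D, E, F, G, H, I, J, K, L, M, N, O, P, Q, R, S, T, U, V, W, X.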